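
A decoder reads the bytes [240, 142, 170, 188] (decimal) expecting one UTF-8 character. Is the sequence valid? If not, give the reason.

Leading byte 0xF0 = 11110000 → 4-byte form.
Continuation bytes all match 10xxxxxx. Payload decodes to 0xEABC.
But 0xEABC < 0x10000, the minimum for a 4-byte sequence — this is an overlong encoding.

invalid (overlong encoding)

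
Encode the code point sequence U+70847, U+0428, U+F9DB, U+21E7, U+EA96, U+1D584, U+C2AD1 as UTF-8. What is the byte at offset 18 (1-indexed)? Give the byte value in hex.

1-indexed offset 18 is 0-indexed offset 17.
U+70847 → 4-byte form F1 B0 A1 87 at offsets 0–3.
U+0428 → 2-byte form D0 A8 at offsets 4–5.
U+F9DB → 3-byte form EF A7 9B at offsets 6–8.
U+21E7 → 3-byte form E2 87 A7 at offsets 9–11.
U+EA96 → 3-byte form EE AA 96 at offsets 12–14.
U+1D584 → 4-byte form F0 9D 96 84 at offsets 15–18.
Offset 17 falls in char 6's range; it's byte 3 of F0 9D 96 84 = 0x96.

0x96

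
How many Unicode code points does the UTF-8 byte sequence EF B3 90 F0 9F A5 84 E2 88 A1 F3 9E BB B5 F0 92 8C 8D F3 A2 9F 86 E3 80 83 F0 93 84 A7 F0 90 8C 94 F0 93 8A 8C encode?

Byte at offset 0: 0xEF = 11101111 → 3-byte char (#1). Advance 3.
Byte at offset 3: 0xF0 = 11110000 → 4-byte char (#2). Advance 4.
Byte at offset 7: 0xE2 = 11100010 → 3-byte char (#3). Advance 3.
Byte at offset 10: 0xF3 = 11110011 → 4-byte char (#4). Advance 4.
Byte at offset 14: 0xF0 = 11110000 → 4-byte char (#5). Advance 4.
Byte at offset 18: 0xF3 = 11110011 → 4-byte char (#6). Advance 4.
Byte at offset 22: 0xE3 = 11100011 → 3-byte char (#7). Advance 3.
Byte at offset 25: 0xF0 = 11110000 → 4-byte char (#8). Advance 4.
Byte at offset 29: 0xF0 = 11110000 → 4-byte char (#9). Advance 4.
Byte at offset 33: 0xF0 = 11110000 → 4-byte char (#10). Advance 4.
Reached end at offset 37 after 10 code points.

10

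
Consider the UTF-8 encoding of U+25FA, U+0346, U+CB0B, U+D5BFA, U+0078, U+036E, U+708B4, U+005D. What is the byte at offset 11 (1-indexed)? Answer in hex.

1-indexed offset 11 is 0-indexed offset 10.
U+25FA → 3-byte form E2 97 BA at offsets 0–2.
U+0346 → 2-byte form CD 86 at offsets 3–4.
U+CB0B → 3-byte form EC AC 8B at offsets 5–7.
U+D5BFA → 4-byte form F3 95 AF BA at offsets 8–11.
Offset 10 falls in char 4's range; it's byte 3 of F3 95 AF BA = 0xAF.

0xAF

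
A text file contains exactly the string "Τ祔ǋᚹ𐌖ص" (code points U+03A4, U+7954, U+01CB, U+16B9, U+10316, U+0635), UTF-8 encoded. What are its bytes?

CE A4 E7 A5 94 C7 8B E1 9A B9 F0 90 8C 96 D8 B5

U+03A4: 2-byte form → CE A4.
U+7954: 3-byte form → E7 A5 94.
U+01CB: 2-byte form → C7 8B.
U+16B9: 3-byte form → E1 9A B9.
U+10316: 4-byte form → F0 90 8C 96.
U+0635: 2-byte form → D8 B5.
Concatenated (16 bytes): CE A4 E7 A5 94 C7 8B E1 9A B9 F0 90 8C 96 D8 B5.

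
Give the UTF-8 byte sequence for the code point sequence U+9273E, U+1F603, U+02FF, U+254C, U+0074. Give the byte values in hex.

F2 92 9C BE F0 9F 98 83 CB BF E2 95 8C 74

U+9273E: 4-byte form → F2 92 9C BE.
U+1F603: 4-byte form → F0 9F 98 83.
U+02FF: 2-byte form → CB BF.
U+254C: 3-byte form → E2 95 8C.
U+0074: 1-byte form → 74.
Concatenated (14 bytes): F2 92 9C BE F0 9F 98 83 CB BF E2 95 8C 74.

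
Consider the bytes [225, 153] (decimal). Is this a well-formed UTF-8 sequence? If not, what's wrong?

Leading byte 0xE1 = 11100001 → 3-byte form, but only 2 bytes are present.

invalid (sequence truncated)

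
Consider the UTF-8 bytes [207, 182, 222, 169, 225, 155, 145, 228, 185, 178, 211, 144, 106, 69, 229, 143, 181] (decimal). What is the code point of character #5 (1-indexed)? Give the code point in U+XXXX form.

Offset 0: leading byte 0xCF = 11001111 → 2-byte char #1 = CF B6.
Offset 2: leading byte 0xDE = 11011110 → 2-byte char #2 = DE A9.
Offset 4: leading byte 0xE1 = 11100001 → 3-byte char #3 = E1 9B 91.
Offset 7: leading byte 0xE4 = 11100100 → 3-byte char #4 = E4 B9 B2.
Offset 10: leading byte 0xD3 = 11010011 → 2-byte char #5 = D3 90.
Leading byte 0xD3 = 11010011 matches 110xxxxx → 2-byte sequence.
Byte 1: 0xD3 = 11010011, payload 10011 (5 bits).
Byte 2: 0x90 = 10010000 (10xxxxxx ✓), payload 010000.
Concatenate: 10011010000 = 0x4D0 (11 bits → U+04D0).

U+04D0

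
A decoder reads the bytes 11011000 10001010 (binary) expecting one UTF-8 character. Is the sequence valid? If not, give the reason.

Leading byte 0xD8 = 11011000 → 2-byte form.
Continuation bytes 0x8A=10001010 all match 10xxxxxx.
Decoded value 0x60A is ≥ 0x80 (shortest form) and not a surrogate.

valid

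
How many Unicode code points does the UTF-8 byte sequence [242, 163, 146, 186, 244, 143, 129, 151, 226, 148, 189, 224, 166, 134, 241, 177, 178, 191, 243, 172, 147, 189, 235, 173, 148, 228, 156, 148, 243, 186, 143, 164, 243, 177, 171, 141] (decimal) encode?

Byte at offset 0: 0xF2 = 11110010 → 4-byte char (#1). Advance 4.
Byte at offset 4: 0xF4 = 11110100 → 4-byte char (#2). Advance 4.
Byte at offset 8: 0xE2 = 11100010 → 3-byte char (#3). Advance 3.
Byte at offset 11: 0xE0 = 11100000 → 3-byte char (#4). Advance 3.
Byte at offset 14: 0xF1 = 11110001 → 4-byte char (#5). Advance 4.
Byte at offset 18: 0xF3 = 11110011 → 4-byte char (#6). Advance 4.
Byte at offset 22: 0xEB = 11101011 → 3-byte char (#7). Advance 3.
Byte at offset 25: 0xE4 = 11100100 → 3-byte char (#8). Advance 3.
Byte at offset 28: 0xF3 = 11110011 → 4-byte char (#9). Advance 4.
Byte at offset 32: 0xF3 = 11110011 → 4-byte char (#10). Advance 4.
Reached end at offset 36 after 10 code points.

10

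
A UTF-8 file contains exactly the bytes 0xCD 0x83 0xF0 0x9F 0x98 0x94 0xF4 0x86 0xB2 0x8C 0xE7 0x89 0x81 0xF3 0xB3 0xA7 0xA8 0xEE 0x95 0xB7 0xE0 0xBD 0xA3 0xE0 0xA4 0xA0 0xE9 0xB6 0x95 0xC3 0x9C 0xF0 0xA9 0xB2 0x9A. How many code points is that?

11

Byte at offset 0: 0xCD = 11001101 → 2-byte char (#1). Advance 2.
Byte at offset 2: 0xF0 = 11110000 → 4-byte char (#2). Advance 4.
Byte at offset 6: 0xF4 = 11110100 → 4-byte char (#3). Advance 4.
Byte at offset 10: 0xE7 = 11100111 → 3-byte char (#4). Advance 3.
Byte at offset 13: 0xF3 = 11110011 → 4-byte char (#5). Advance 4.
Byte at offset 17: 0xEE = 11101110 → 3-byte char (#6). Advance 3.
Byte at offset 20: 0xE0 = 11100000 → 3-byte char (#7). Advance 3.
Byte at offset 23: 0xE0 = 11100000 → 3-byte char (#8). Advance 3.
Byte at offset 26: 0xE9 = 11101001 → 3-byte char (#9). Advance 3.
Byte at offset 29: 0xC3 = 11000011 → 2-byte char (#10). Advance 2.
Byte at offset 31: 0xF0 = 11110000 → 4-byte char (#11). Advance 4.
Reached end at offset 35 after 11 code points.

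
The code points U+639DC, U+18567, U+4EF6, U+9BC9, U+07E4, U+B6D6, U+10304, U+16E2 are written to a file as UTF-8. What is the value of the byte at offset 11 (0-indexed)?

0xE9

U+639DC → 4-byte form F1 A3 A7 9C at offsets 0–3.
U+18567 → 4-byte form F0 98 95 A7 at offsets 4–7.
U+4EF6 → 3-byte form E4 BB B6 at offsets 8–10.
U+9BC9 → 3-byte form E9 AF 89 at offsets 11–13.
Offset 11 falls in char 4's range; it's byte 1 of E9 AF 89 = 0xE9.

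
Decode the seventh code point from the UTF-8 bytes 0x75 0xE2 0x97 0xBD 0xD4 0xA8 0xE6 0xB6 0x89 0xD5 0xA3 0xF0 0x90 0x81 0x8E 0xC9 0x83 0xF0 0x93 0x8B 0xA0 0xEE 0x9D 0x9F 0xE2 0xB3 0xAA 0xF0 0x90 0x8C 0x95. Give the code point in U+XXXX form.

U+0243

Offset 0: leading byte 0x75 = 01110101 → 1-byte char #1 = 75.
Offset 1: leading byte 0xE2 = 11100010 → 3-byte char #2 = E2 97 BD.
Offset 4: leading byte 0xD4 = 11010100 → 2-byte char #3 = D4 A8.
Offset 6: leading byte 0xE6 = 11100110 → 3-byte char #4 = E6 B6 89.
Offset 9: leading byte 0xD5 = 11010101 → 2-byte char #5 = D5 A3.
Offset 11: leading byte 0xF0 = 11110000 → 4-byte char #6 = F0 90 81 8E.
Offset 15: leading byte 0xC9 = 11001001 → 2-byte char #7 = C9 83.
Leading byte 0xC9 = 11001001 matches 110xxxxx → 2-byte sequence.
Byte 1: 0xC9 = 11001001, payload 01001 (5 bits).
Byte 2: 0x83 = 10000011 (10xxxxxx ✓), payload 000011.
Concatenate: 01001000011 = 0x243 (11 bits → U+0243).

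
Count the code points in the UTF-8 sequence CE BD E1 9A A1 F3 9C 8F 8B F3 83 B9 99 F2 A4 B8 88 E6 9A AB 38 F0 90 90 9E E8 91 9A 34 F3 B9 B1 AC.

11

Byte at offset 0: 0xCE = 11001110 → 2-byte char (#1). Advance 2.
Byte at offset 2: 0xE1 = 11100001 → 3-byte char (#2). Advance 3.
Byte at offset 5: 0xF3 = 11110011 → 4-byte char (#3). Advance 4.
Byte at offset 9: 0xF3 = 11110011 → 4-byte char (#4). Advance 4.
Byte at offset 13: 0xF2 = 11110010 → 4-byte char (#5). Advance 4.
Byte at offset 17: 0xE6 = 11100110 → 3-byte char (#6). Advance 3.
Byte at offset 20: 0x38 = 00111000 → 1-byte char (#7). Advance 1.
Byte at offset 21: 0xF0 = 11110000 → 4-byte char (#8). Advance 4.
Byte at offset 25: 0xE8 = 11101000 → 3-byte char (#9). Advance 3.
Byte at offset 28: 0x34 = 00110100 → 1-byte char (#10). Advance 1.
Byte at offset 29: 0xF3 = 11110011 → 4-byte char (#11). Advance 4.
Reached end at offset 33 after 11 code points.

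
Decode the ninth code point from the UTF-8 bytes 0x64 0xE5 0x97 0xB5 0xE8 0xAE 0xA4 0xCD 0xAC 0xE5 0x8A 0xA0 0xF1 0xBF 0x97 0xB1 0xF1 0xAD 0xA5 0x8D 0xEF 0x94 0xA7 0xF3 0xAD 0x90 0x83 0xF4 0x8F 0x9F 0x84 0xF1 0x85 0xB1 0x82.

Offset 0: leading byte 0x64 = 01100100 → 1-byte char #1 = 64.
Offset 1: leading byte 0xE5 = 11100101 → 3-byte char #2 = E5 97 B5.
Offset 4: leading byte 0xE8 = 11101000 → 3-byte char #3 = E8 AE A4.
Offset 7: leading byte 0xCD = 11001101 → 2-byte char #4 = CD AC.
Offset 9: leading byte 0xE5 = 11100101 → 3-byte char #5 = E5 8A A0.
Offset 12: leading byte 0xF1 = 11110001 → 4-byte char #6 = F1 BF 97 B1.
Offset 16: leading byte 0xF1 = 11110001 → 4-byte char #7 = F1 AD A5 8D.
Offset 20: leading byte 0xEF = 11101111 → 3-byte char #8 = EF 94 A7.
Offset 23: leading byte 0xF3 = 11110011 → 4-byte char #9 = F3 AD 90 83.
Leading byte 0xF3 = 11110011 matches 11110xxx → 4-byte sequence.
Byte 1: 0xF3 = 11110011, payload 011 (3 bits).
Byte 2: 0xAD = 10101101 (10xxxxxx ✓), payload 101101.
Byte 3: 0x90 = 10010000 (10xxxxxx ✓), payload 010000.
Byte 4: 0x83 = 10000011 (10xxxxxx ✓), payload 000011.
Concatenate: 011101101010000000011 = 0xED403 (21 bits → U+ED403).

U+ED403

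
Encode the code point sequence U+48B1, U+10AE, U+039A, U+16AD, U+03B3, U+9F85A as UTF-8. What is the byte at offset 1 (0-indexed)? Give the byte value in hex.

0xA2

U+48B1 → 3-byte form E4 A2 B1 at offsets 0–2.
Offset 1 falls in char 1's range; it's byte 2 of E4 A2 B1 = 0xA2.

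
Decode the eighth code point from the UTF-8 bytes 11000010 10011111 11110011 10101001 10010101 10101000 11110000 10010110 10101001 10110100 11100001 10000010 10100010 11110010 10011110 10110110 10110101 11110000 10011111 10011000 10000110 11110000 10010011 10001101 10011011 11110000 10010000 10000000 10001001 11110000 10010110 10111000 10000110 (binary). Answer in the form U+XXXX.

U+10009

Offset 0: leading byte 0xC2 = 11000010 → 2-byte char #1 = C2 9F.
Offset 2: leading byte 0xF3 = 11110011 → 4-byte char #2 = F3 A9 95 A8.
Offset 6: leading byte 0xF0 = 11110000 → 4-byte char #3 = F0 96 A9 B4.
Offset 10: leading byte 0xE1 = 11100001 → 3-byte char #4 = E1 82 A2.
Offset 13: leading byte 0xF2 = 11110010 → 4-byte char #5 = F2 9E B6 B5.
Offset 17: leading byte 0xF0 = 11110000 → 4-byte char #6 = F0 9F 98 86.
Offset 21: leading byte 0xF0 = 11110000 → 4-byte char #7 = F0 93 8D 9B.
Offset 25: leading byte 0xF0 = 11110000 → 4-byte char #8 = F0 90 80 89.
Leading byte 0xF0 = 11110000 matches 11110xxx → 4-byte sequence.
Byte 1: 0xF0 = 11110000, payload 000 (3 bits).
Byte 2: 0x90 = 10010000 (10xxxxxx ✓), payload 010000.
Byte 3: 0x80 = 10000000 (10xxxxxx ✓), payload 000000.
Byte 4: 0x89 = 10001001 (10xxxxxx ✓), payload 001001.
Concatenate: 000010000000000001001 = 0x10009 (21 bits → U+10009).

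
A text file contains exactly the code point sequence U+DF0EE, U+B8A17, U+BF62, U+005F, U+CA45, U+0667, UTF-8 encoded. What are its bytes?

F3 9F 83 AE F2 B8 A8 97 EB BD A2 5F EC A9 85 D9 A7

U+DF0EE: 4-byte form → F3 9F 83 AE.
U+B8A17: 4-byte form → F2 B8 A8 97.
U+BF62: 3-byte form → EB BD A2.
U+005F: 1-byte form → 5F.
U+CA45: 3-byte form → EC A9 85.
U+0667: 2-byte form → D9 A7.
Concatenated (17 bytes): F3 9F 83 AE F2 B8 A8 97 EB BD A2 5F EC A9 85 D9 A7.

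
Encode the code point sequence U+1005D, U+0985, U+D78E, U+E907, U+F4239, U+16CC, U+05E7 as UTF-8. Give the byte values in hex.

U+1005D: 4-byte form → F0 90 81 9D.
U+0985: 3-byte form → E0 A6 85.
U+D78E: 3-byte form → ED 9E 8E.
U+E907: 3-byte form → EE A4 87.
U+F4239: 4-byte form → F3 B4 88 B9.
U+16CC: 3-byte form → E1 9B 8C.
U+05E7: 2-byte form → D7 A7.
Concatenated (22 bytes): F0 90 81 9D E0 A6 85 ED 9E 8E EE A4 87 F3 B4 88 B9 E1 9B 8C D7 A7.

F0 90 81 9D E0 A6 85 ED 9E 8E EE A4 87 F3 B4 88 B9 E1 9B 8C D7 A7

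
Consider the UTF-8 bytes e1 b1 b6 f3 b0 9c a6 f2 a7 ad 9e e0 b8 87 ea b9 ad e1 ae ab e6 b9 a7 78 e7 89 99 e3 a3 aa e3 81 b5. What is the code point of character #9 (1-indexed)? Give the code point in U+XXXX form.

U+7259

Offset 0: leading byte 0xE1 = 11100001 → 3-byte char #1 = E1 B1 B6.
Offset 3: leading byte 0xF3 = 11110011 → 4-byte char #2 = F3 B0 9C A6.
Offset 7: leading byte 0xF2 = 11110010 → 4-byte char #3 = F2 A7 AD 9E.
Offset 11: leading byte 0xE0 = 11100000 → 3-byte char #4 = E0 B8 87.
Offset 14: leading byte 0xEA = 11101010 → 3-byte char #5 = EA B9 AD.
Offset 17: leading byte 0xE1 = 11100001 → 3-byte char #6 = E1 AE AB.
Offset 20: leading byte 0xE6 = 11100110 → 3-byte char #7 = E6 B9 A7.
Offset 23: leading byte 0x78 = 01111000 → 1-byte char #8 = 78.
Offset 24: leading byte 0xE7 = 11100111 → 3-byte char #9 = E7 89 99.
Leading byte 0xE7 = 11100111 matches 1110xxxx → 3-byte sequence.
Byte 1: 0xE7 = 11100111, payload 0111 (4 bits).
Byte 2: 0x89 = 10001001 (10xxxxxx ✓), payload 001001.
Byte 3: 0x99 = 10011001 (10xxxxxx ✓), payload 011001.
Concatenate: 0111001001011001 = 0x7259 (16 bits → U+7259).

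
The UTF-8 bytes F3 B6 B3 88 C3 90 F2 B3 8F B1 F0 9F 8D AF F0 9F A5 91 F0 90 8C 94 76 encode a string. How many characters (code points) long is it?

7

Byte at offset 0: 0xF3 = 11110011 → 4-byte char (#1). Advance 4.
Byte at offset 4: 0xC3 = 11000011 → 2-byte char (#2). Advance 2.
Byte at offset 6: 0xF2 = 11110010 → 4-byte char (#3). Advance 4.
Byte at offset 10: 0xF0 = 11110000 → 4-byte char (#4). Advance 4.
Byte at offset 14: 0xF0 = 11110000 → 4-byte char (#5). Advance 4.
Byte at offset 18: 0xF0 = 11110000 → 4-byte char (#6). Advance 4.
Byte at offset 22: 0x76 = 01110110 → 1-byte char (#7). Advance 1.
Reached end at offset 23 after 7 code points.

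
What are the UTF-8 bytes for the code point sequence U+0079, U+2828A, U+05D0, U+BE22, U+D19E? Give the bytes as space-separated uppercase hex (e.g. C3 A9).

79 F0 A8 8A 8A D7 90 EB B8 A2 ED 86 9E

U+0079: 1-byte form → 79.
U+2828A: 4-byte form → F0 A8 8A 8A.
U+05D0: 2-byte form → D7 90.
U+BE22: 3-byte form → EB B8 A2.
U+D19E: 3-byte form → ED 86 9E.
Concatenated (13 bytes): 79 F0 A8 8A 8A D7 90 EB B8 A2 ED 86 9E.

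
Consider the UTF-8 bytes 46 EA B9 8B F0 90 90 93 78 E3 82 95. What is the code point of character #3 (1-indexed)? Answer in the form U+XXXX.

U+10413

Offset 0: leading byte 0x46 = 01000110 → 1-byte char #1 = 46.
Offset 1: leading byte 0xEA = 11101010 → 3-byte char #2 = EA B9 8B.
Offset 4: leading byte 0xF0 = 11110000 → 4-byte char #3 = F0 90 90 93.
Leading byte 0xF0 = 11110000 matches 11110xxx → 4-byte sequence.
Byte 1: 0xF0 = 11110000, payload 000 (3 bits).
Byte 2: 0x90 = 10010000 (10xxxxxx ✓), payload 010000.
Byte 3: 0x90 = 10010000 (10xxxxxx ✓), payload 010000.
Byte 4: 0x93 = 10010011 (10xxxxxx ✓), payload 010011.
Concatenate: 000010000010000010011 = 0x10413 (21 bits → U+10413).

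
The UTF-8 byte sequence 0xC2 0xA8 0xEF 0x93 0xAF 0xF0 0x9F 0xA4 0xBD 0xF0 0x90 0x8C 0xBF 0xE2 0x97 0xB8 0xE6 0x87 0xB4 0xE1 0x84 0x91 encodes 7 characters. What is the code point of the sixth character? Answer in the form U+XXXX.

Offset 0: leading byte 0xC2 = 11000010 → 2-byte char #1 = C2 A8.
Offset 2: leading byte 0xEF = 11101111 → 3-byte char #2 = EF 93 AF.
Offset 5: leading byte 0xF0 = 11110000 → 4-byte char #3 = F0 9F A4 BD.
Offset 9: leading byte 0xF0 = 11110000 → 4-byte char #4 = F0 90 8C BF.
Offset 13: leading byte 0xE2 = 11100010 → 3-byte char #5 = E2 97 B8.
Offset 16: leading byte 0xE6 = 11100110 → 3-byte char #6 = E6 87 B4.
Leading byte 0xE6 = 11100110 matches 1110xxxx → 3-byte sequence.
Byte 1: 0xE6 = 11100110, payload 0110 (4 bits).
Byte 2: 0x87 = 10000111 (10xxxxxx ✓), payload 000111.
Byte 3: 0xB4 = 10110100 (10xxxxxx ✓), payload 110100.
Concatenate: 0110000111110100 = 0x61F4 (16 bits → U+61F4).

U+61F4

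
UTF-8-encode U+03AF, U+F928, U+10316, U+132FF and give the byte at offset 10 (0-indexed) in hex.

0x93

U+03AF → 2-byte form CE AF at offsets 0–1.
U+F928 → 3-byte form EF A4 A8 at offsets 2–4.
U+10316 → 4-byte form F0 90 8C 96 at offsets 5–8.
U+132FF → 4-byte form F0 93 8B BF at offsets 9–12.
Offset 10 falls in char 4's range; it's byte 2 of F0 93 8B BF = 0x93.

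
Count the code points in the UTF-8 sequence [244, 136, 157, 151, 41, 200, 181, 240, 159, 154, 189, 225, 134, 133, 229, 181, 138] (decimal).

6

Byte at offset 0: 0xF4 = 11110100 → 4-byte char (#1). Advance 4.
Byte at offset 4: 0x29 = 00101001 → 1-byte char (#2). Advance 1.
Byte at offset 5: 0xC8 = 11001000 → 2-byte char (#3). Advance 2.
Byte at offset 7: 0xF0 = 11110000 → 4-byte char (#4). Advance 4.
Byte at offset 11: 0xE1 = 11100001 → 3-byte char (#5). Advance 3.
Byte at offset 14: 0xE5 = 11100101 → 3-byte char (#6). Advance 3.
Reached end at offset 17 after 6 code points.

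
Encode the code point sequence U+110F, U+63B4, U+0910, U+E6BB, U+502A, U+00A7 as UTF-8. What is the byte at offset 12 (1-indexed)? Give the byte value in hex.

1-indexed offset 12 is 0-indexed offset 11.
U+110F → 3-byte form E1 84 8F at offsets 0–2.
U+63B4 → 3-byte form E6 8E B4 at offsets 3–5.
U+0910 → 3-byte form E0 A4 90 at offsets 6–8.
U+E6BB → 3-byte form EE 9A BB at offsets 9–11.
Offset 11 falls in char 4's range; it's byte 3 of EE 9A BB = 0xBB.

0xBB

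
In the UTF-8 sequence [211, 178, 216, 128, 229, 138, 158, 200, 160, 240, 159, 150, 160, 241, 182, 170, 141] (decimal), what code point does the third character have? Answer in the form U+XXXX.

Offset 0: leading byte 0xD3 = 11010011 → 2-byte char #1 = D3 B2.
Offset 2: leading byte 0xD8 = 11011000 → 2-byte char #2 = D8 80.
Offset 4: leading byte 0xE5 = 11100101 → 3-byte char #3 = E5 8A 9E.
Leading byte 0xE5 = 11100101 matches 1110xxxx → 3-byte sequence.
Byte 1: 0xE5 = 11100101, payload 0101 (4 bits).
Byte 2: 0x8A = 10001010 (10xxxxxx ✓), payload 001010.
Byte 3: 0x9E = 10011110 (10xxxxxx ✓), payload 011110.
Concatenate: 0101001010011110 = 0x529E (16 bits → U+529E).

U+529E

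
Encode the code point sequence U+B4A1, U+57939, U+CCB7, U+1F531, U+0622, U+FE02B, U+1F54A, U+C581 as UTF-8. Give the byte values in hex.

EB 92 A1 F1 97 A4 B9 EC B2 B7 F0 9F 94 B1 D8 A2 F3 BE 80 AB F0 9F 95 8A EC 96 81

U+B4A1: 3-byte form → EB 92 A1.
U+57939: 4-byte form → F1 97 A4 B9.
U+CCB7: 3-byte form → EC B2 B7.
U+1F531: 4-byte form → F0 9F 94 B1.
U+0622: 2-byte form → D8 A2.
U+FE02B: 4-byte form → F3 BE 80 AB.
U+1F54A: 4-byte form → F0 9F 95 8A.
U+C581: 3-byte form → EC 96 81.
Concatenated (27 bytes): EB 92 A1 F1 97 A4 B9 EC B2 B7 F0 9F 94 B1 D8 A2 F3 BE 80 AB F0 9F 95 8A EC 96 81.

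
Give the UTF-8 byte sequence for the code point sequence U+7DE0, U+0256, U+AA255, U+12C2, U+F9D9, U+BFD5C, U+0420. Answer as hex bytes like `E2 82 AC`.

U+7DE0: 3-byte form → E7 B7 A0.
U+0256: 2-byte form → C9 96.
U+AA255: 4-byte form → F2 AA 89 95.
U+12C2: 3-byte form → E1 8B 82.
U+F9D9: 3-byte form → EF A7 99.
U+BFD5C: 4-byte form → F2 BF B5 9C.
U+0420: 2-byte form → D0 A0.
Concatenated (21 bytes): E7 B7 A0 C9 96 F2 AA 89 95 E1 8B 82 EF A7 99 F2 BF B5 9C D0 A0.

E7 B7 A0 C9 96 F2 AA 89 95 E1 8B 82 EF A7 99 F2 BF B5 9C D0 A0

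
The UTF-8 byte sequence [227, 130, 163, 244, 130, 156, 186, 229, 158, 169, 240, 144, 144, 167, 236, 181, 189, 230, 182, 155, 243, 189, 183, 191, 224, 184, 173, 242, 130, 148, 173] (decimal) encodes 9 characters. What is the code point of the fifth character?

U+CD7D

Offset 0: leading byte 0xE3 = 11100011 → 3-byte char #1 = E3 82 A3.
Offset 3: leading byte 0xF4 = 11110100 → 4-byte char #2 = F4 82 9C BA.
Offset 7: leading byte 0xE5 = 11100101 → 3-byte char #3 = E5 9E A9.
Offset 10: leading byte 0xF0 = 11110000 → 4-byte char #4 = F0 90 90 A7.
Offset 14: leading byte 0xEC = 11101100 → 3-byte char #5 = EC B5 BD.
Leading byte 0xEC = 11101100 matches 1110xxxx → 3-byte sequence.
Byte 1: 0xEC = 11101100, payload 1100 (4 bits).
Byte 2: 0xB5 = 10110101 (10xxxxxx ✓), payload 110101.
Byte 3: 0xBD = 10111101 (10xxxxxx ✓), payload 111101.
Concatenate: 1100110101111101 = 0xCD7D (16 bits → U+CD7D).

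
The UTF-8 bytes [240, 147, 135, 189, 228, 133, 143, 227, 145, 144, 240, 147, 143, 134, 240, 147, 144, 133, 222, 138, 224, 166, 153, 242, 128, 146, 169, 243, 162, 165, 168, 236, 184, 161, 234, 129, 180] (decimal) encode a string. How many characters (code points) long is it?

11

Byte at offset 0: 0xF0 = 11110000 → 4-byte char (#1). Advance 4.
Byte at offset 4: 0xE4 = 11100100 → 3-byte char (#2). Advance 3.
Byte at offset 7: 0xE3 = 11100011 → 3-byte char (#3). Advance 3.
Byte at offset 10: 0xF0 = 11110000 → 4-byte char (#4). Advance 4.
Byte at offset 14: 0xF0 = 11110000 → 4-byte char (#5). Advance 4.
Byte at offset 18: 0xDE = 11011110 → 2-byte char (#6). Advance 2.
Byte at offset 20: 0xE0 = 11100000 → 3-byte char (#7). Advance 3.
Byte at offset 23: 0xF2 = 11110010 → 4-byte char (#8). Advance 4.
Byte at offset 27: 0xF3 = 11110011 → 4-byte char (#9). Advance 4.
Byte at offset 31: 0xEC = 11101100 → 3-byte char (#10). Advance 3.
Byte at offset 34: 0xEA = 11101010 → 3-byte char (#11). Advance 3.
Reached end at offset 37 after 11 code points.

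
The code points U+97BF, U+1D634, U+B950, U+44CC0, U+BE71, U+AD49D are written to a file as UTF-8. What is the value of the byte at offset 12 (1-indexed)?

0x84

1-indexed offset 12 is 0-indexed offset 11.
U+97BF → 3-byte form E9 9E BF at offsets 0–2.
U+1D634 → 4-byte form F0 9D 98 B4 at offsets 3–6.
U+B950 → 3-byte form EB A5 90 at offsets 7–9.
U+44CC0 → 4-byte form F1 84 B3 80 at offsets 10–13.
Offset 11 falls in char 4's range; it's byte 2 of F1 84 B3 80 = 0x84.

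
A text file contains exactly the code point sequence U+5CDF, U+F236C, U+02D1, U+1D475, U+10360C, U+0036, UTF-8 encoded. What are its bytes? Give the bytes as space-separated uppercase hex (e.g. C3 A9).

U+5CDF: 3-byte form → E5 B3 9F.
U+F236C: 4-byte form → F3 B2 8D AC.
U+02D1: 2-byte form → CB 91.
U+1D475: 4-byte form → F0 9D 91 B5.
U+10360C: 4-byte form → F4 83 98 8C.
U+0036: 1-byte form → 36.
Concatenated (18 bytes): E5 B3 9F F3 B2 8D AC CB 91 F0 9D 91 B5 F4 83 98 8C 36.

E5 B3 9F F3 B2 8D AC CB 91 F0 9D 91 B5 F4 83 98 8C 36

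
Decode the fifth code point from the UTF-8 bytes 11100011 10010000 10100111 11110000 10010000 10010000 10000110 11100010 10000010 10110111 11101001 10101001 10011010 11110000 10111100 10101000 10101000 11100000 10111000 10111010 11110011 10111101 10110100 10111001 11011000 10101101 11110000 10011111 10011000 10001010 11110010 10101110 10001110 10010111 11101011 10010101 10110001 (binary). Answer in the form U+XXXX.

Offset 0: leading byte 0xE3 = 11100011 → 3-byte char #1 = E3 90 A7.
Offset 3: leading byte 0xF0 = 11110000 → 4-byte char #2 = F0 90 90 86.
Offset 7: leading byte 0xE2 = 11100010 → 3-byte char #3 = E2 82 B7.
Offset 10: leading byte 0xE9 = 11101001 → 3-byte char #4 = E9 A9 9A.
Offset 13: leading byte 0xF0 = 11110000 → 4-byte char #5 = F0 BC A8 A8.
Leading byte 0xF0 = 11110000 matches 11110xxx → 4-byte sequence.
Byte 1: 0xF0 = 11110000, payload 000 (3 bits).
Byte 2: 0xBC = 10111100 (10xxxxxx ✓), payload 111100.
Byte 3: 0xA8 = 10101000 (10xxxxxx ✓), payload 101000.
Byte 4: 0xA8 = 10101000 (10xxxxxx ✓), payload 101000.
Concatenate: 000111100101000101000 = 0x3CA28 (21 bits → U+3CA28).

U+3CA28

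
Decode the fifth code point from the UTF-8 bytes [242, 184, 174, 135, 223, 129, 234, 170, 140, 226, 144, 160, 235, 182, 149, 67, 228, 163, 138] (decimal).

U+BD95

Offset 0: leading byte 0xF2 = 11110010 → 4-byte char #1 = F2 B8 AE 87.
Offset 4: leading byte 0xDF = 11011111 → 2-byte char #2 = DF 81.
Offset 6: leading byte 0xEA = 11101010 → 3-byte char #3 = EA AA 8C.
Offset 9: leading byte 0xE2 = 11100010 → 3-byte char #4 = E2 90 A0.
Offset 12: leading byte 0xEB = 11101011 → 3-byte char #5 = EB B6 95.
Leading byte 0xEB = 11101011 matches 1110xxxx → 3-byte sequence.
Byte 1: 0xEB = 11101011, payload 1011 (4 bits).
Byte 2: 0xB6 = 10110110 (10xxxxxx ✓), payload 110110.
Byte 3: 0x95 = 10010101 (10xxxxxx ✓), payload 010101.
Concatenate: 1011110110010101 = 0xBD95 (16 bits → U+BD95).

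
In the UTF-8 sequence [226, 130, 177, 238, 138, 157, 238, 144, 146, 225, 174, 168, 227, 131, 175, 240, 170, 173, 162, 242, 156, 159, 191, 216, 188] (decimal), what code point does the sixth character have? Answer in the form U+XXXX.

U+2AB62

Offset 0: leading byte 0xE2 = 11100010 → 3-byte char #1 = E2 82 B1.
Offset 3: leading byte 0xEE = 11101110 → 3-byte char #2 = EE 8A 9D.
Offset 6: leading byte 0xEE = 11101110 → 3-byte char #3 = EE 90 92.
Offset 9: leading byte 0xE1 = 11100001 → 3-byte char #4 = E1 AE A8.
Offset 12: leading byte 0xE3 = 11100011 → 3-byte char #5 = E3 83 AF.
Offset 15: leading byte 0xF0 = 11110000 → 4-byte char #6 = F0 AA AD A2.
Leading byte 0xF0 = 11110000 matches 11110xxx → 4-byte sequence.
Byte 1: 0xF0 = 11110000, payload 000 (3 bits).
Byte 2: 0xAA = 10101010 (10xxxxxx ✓), payload 101010.
Byte 3: 0xAD = 10101101 (10xxxxxx ✓), payload 101101.
Byte 4: 0xA2 = 10100010 (10xxxxxx ✓), payload 100010.
Concatenate: 000101010101101100010 = 0x2AB62 (21 bits → U+2AB62).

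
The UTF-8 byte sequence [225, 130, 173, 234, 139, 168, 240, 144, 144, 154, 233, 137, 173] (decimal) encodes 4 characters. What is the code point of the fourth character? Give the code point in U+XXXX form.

Offset 0: leading byte 0xE1 = 11100001 → 3-byte char #1 = E1 82 AD.
Offset 3: leading byte 0xEA = 11101010 → 3-byte char #2 = EA 8B A8.
Offset 6: leading byte 0xF0 = 11110000 → 4-byte char #3 = F0 90 90 9A.
Offset 10: leading byte 0xE9 = 11101001 → 3-byte char #4 = E9 89 AD.
Leading byte 0xE9 = 11101001 matches 1110xxxx → 3-byte sequence.
Byte 1: 0xE9 = 11101001, payload 1001 (4 bits).
Byte 2: 0x89 = 10001001 (10xxxxxx ✓), payload 001001.
Byte 3: 0xAD = 10101101 (10xxxxxx ✓), payload 101101.
Concatenate: 1001001001101101 = 0x926D (16 bits → U+926D).

U+926D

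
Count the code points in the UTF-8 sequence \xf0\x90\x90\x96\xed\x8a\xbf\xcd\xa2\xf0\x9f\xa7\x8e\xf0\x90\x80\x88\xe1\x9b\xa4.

6

Byte at offset 0: 0xF0 = 11110000 → 4-byte char (#1). Advance 4.
Byte at offset 4: 0xED = 11101101 → 3-byte char (#2). Advance 3.
Byte at offset 7: 0xCD = 11001101 → 2-byte char (#3). Advance 2.
Byte at offset 9: 0xF0 = 11110000 → 4-byte char (#4). Advance 4.
Byte at offset 13: 0xF0 = 11110000 → 4-byte char (#5). Advance 4.
Byte at offset 17: 0xE1 = 11100001 → 3-byte char (#6). Advance 3.
Reached end at offset 20 after 6 code points.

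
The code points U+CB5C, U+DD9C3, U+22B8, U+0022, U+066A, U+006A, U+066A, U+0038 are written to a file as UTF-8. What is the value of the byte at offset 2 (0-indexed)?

U+CB5C → 3-byte form EC AD 9C at offsets 0–2.
Offset 2 falls in char 1's range; it's byte 3 of EC AD 9C = 0x9C.

0x9C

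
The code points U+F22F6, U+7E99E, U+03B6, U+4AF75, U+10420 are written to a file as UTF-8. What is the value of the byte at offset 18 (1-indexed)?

1-indexed offset 18 is 0-indexed offset 17.
U+F22F6 → 4-byte form F3 B2 8B B6 at offsets 0–3.
U+7E99E → 4-byte form F1 BE A6 9E at offsets 4–7.
U+03B6 → 2-byte form CE B6 at offsets 8–9.
U+4AF75 → 4-byte form F1 8A BD B5 at offsets 10–13.
U+10420 → 4-byte form F0 90 90 A0 at offsets 14–17.
Offset 17 falls in char 5's range; it's byte 4 of F0 90 90 A0 = 0xA0.

0xA0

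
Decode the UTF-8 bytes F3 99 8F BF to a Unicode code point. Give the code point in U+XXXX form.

U+D93FF

Leading byte 0xF3 = 11110011 matches 11110xxx → 4-byte sequence.
Byte 1: 0xF3 = 11110011, payload 011 (3 bits).
Byte 2: 0x99 = 10011001 (10xxxxxx ✓), payload 011001.
Byte 3: 0x8F = 10001111 (10xxxxxx ✓), payload 001111.
Byte 4: 0xBF = 10111111 (10xxxxxx ✓), payload 111111.
Concatenate: 011011001001111111111 = 0xD93FF (21 bits → U+D93FF).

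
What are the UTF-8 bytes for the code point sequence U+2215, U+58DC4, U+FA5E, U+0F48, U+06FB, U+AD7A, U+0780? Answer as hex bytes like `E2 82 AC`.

U+2215: 3-byte form → E2 88 95.
U+58DC4: 4-byte form → F1 98 B7 84.
U+FA5E: 3-byte form → EF A9 9E.
U+0F48: 3-byte form → E0 BD 88.
U+06FB: 2-byte form → DB BB.
U+AD7A: 3-byte form → EA B5 BA.
U+0780: 2-byte form → DE 80.
Concatenated (20 bytes): E2 88 95 F1 98 B7 84 EF A9 9E E0 BD 88 DB BB EA B5 BA DE 80.

E2 88 95 F1 98 B7 84 EF A9 9E E0 BD 88 DB BB EA B5 BA DE 80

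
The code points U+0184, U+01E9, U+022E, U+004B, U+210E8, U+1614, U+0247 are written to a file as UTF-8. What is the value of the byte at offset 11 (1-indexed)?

0xA8

1-indexed offset 11 is 0-indexed offset 10.
U+0184 → 2-byte form C6 84 at offsets 0–1.
U+01E9 → 2-byte form C7 A9 at offsets 2–3.
U+022E → 2-byte form C8 AE at offsets 4–5.
U+004B → 1-byte form 4B at offsets 6–6.
U+210E8 → 4-byte form F0 A1 83 A8 at offsets 7–10.
Offset 10 falls in char 5's range; it's byte 4 of F0 A1 83 A8 = 0xA8.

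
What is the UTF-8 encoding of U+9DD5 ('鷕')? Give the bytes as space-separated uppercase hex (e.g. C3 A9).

E9 B7 95

U+9DD5 = 0x9DD5 = 40405 decimal. In range U+0800–U+FFFF → 3-byte form: 1110xxxx 10xxxxxx 10xxxxxx.
Binary (16 bits): 1001110111010101.
Split 4+6+6: 1001 | 110111 | 010101.
Byte 1: 11101001 = 0xE9.
Byte 2: 10110111 = 0xB7.
Byte 3: 10010101 = 0x95.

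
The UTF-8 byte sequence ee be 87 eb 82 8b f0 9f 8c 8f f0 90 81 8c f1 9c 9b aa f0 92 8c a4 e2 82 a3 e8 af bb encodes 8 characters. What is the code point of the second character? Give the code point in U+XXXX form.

U+B08B

Offset 0: leading byte 0xEE = 11101110 → 3-byte char #1 = EE BE 87.
Offset 3: leading byte 0xEB = 11101011 → 3-byte char #2 = EB 82 8B.
Leading byte 0xEB = 11101011 matches 1110xxxx → 3-byte sequence.
Byte 1: 0xEB = 11101011, payload 1011 (4 bits).
Byte 2: 0x82 = 10000010 (10xxxxxx ✓), payload 000010.
Byte 3: 0x8B = 10001011 (10xxxxxx ✓), payload 001011.
Concatenate: 1011000010001011 = 0xB08B (16 bits → U+B08B).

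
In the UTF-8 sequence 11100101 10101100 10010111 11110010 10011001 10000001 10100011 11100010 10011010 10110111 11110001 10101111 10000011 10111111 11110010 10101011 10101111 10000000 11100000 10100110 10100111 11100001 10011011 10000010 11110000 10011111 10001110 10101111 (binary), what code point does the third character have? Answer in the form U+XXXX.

Offset 0: leading byte 0xE5 = 11100101 → 3-byte char #1 = E5 AC 97.
Offset 3: leading byte 0xF2 = 11110010 → 4-byte char #2 = F2 99 81 A3.
Offset 7: leading byte 0xE2 = 11100010 → 3-byte char #3 = E2 9A B7.
Leading byte 0xE2 = 11100010 matches 1110xxxx → 3-byte sequence.
Byte 1: 0xE2 = 11100010, payload 0010 (4 bits).
Byte 2: 0x9A = 10011010 (10xxxxxx ✓), payload 011010.
Byte 3: 0xB7 = 10110111 (10xxxxxx ✓), payload 110111.
Concatenate: 0010011010110111 = 0x26B7 (16 bits → U+26B7).

U+26B7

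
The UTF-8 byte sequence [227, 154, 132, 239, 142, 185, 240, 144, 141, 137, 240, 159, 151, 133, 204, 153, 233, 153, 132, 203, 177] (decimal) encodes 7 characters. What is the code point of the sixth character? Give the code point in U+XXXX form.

Offset 0: leading byte 0xE3 = 11100011 → 3-byte char #1 = E3 9A 84.
Offset 3: leading byte 0xEF = 11101111 → 3-byte char #2 = EF 8E B9.
Offset 6: leading byte 0xF0 = 11110000 → 4-byte char #3 = F0 90 8D 89.
Offset 10: leading byte 0xF0 = 11110000 → 4-byte char #4 = F0 9F 97 85.
Offset 14: leading byte 0xCC = 11001100 → 2-byte char #5 = CC 99.
Offset 16: leading byte 0xE9 = 11101001 → 3-byte char #6 = E9 99 84.
Leading byte 0xE9 = 11101001 matches 1110xxxx → 3-byte sequence.
Byte 1: 0xE9 = 11101001, payload 1001 (4 bits).
Byte 2: 0x99 = 10011001 (10xxxxxx ✓), payload 011001.
Byte 3: 0x84 = 10000100 (10xxxxxx ✓), payload 000100.
Concatenate: 1001011001000100 = 0x9644 (16 bits → U+9644).

U+9644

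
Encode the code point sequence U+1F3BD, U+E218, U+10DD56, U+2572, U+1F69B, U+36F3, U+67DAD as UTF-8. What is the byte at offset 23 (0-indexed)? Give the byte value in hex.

0xB6

U+1F3BD → 4-byte form F0 9F 8E BD at offsets 0–3.
U+E218 → 3-byte form EE 88 98 at offsets 4–6.
U+10DD56 → 4-byte form F4 8D B5 96 at offsets 7–10.
U+2572 → 3-byte form E2 95 B2 at offsets 11–13.
U+1F69B → 4-byte form F0 9F 9A 9B at offsets 14–17.
U+36F3 → 3-byte form E3 9B B3 at offsets 18–20.
U+67DAD → 4-byte form F1 A7 B6 AD at offsets 21–24.
Offset 23 falls in char 7's range; it's byte 3 of F1 A7 B6 AD = 0xB6.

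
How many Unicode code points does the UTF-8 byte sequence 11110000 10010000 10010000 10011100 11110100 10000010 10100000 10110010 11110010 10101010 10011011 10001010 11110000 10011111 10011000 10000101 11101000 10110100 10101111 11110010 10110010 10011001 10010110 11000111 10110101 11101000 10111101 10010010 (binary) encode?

Byte at offset 0: 0xF0 = 11110000 → 4-byte char (#1). Advance 4.
Byte at offset 4: 0xF4 = 11110100 → 4-byte char (#2). Advance 4.
Byte at offset 8: 0xF2 = 11110010 → 4-byte char (#3). Advance 4.
Byte at offset 12: 0xF0 = 11110000 → 4-byte char (#4). Advance 4.
Byte at offset 16: 0xE8 = 11101000 → 3-byte char (#5). Advance 3.
Byte at offset 19: 0xF2 = 11110010 → 4-byte char (#6). Advance 4.
Byte at offset 23: 0xC7 = 11000111 → 2-byte char (#7). Advance 2.
Byte at offset 25: 0xE8 = 11101000 → 3-byte char (#8). Advance 3.
Reached end at offset 28 after 8 code points.

8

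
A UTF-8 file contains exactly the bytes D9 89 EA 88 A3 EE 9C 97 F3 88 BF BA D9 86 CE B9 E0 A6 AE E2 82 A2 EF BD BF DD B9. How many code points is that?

10

Byte at offset 0: 0xD9 = 11011001 → 2-byte char (#1). Advance 2.
Byte at offset 2: 0xEA = 11101010 → 3-byte char (#2). Advance 3.
Byte at offset 5: 0xEE = 11101110 → 3-byte char (#3). Advance 3.
Byte at offset 8: 0xF3 = 11110011 → 4-byte char (#4). Advance 4.
Byte at offset 12: 0xD9 = 11011001 → 2-byte char (#5). Advance 2.
Byte at offset 14: 0xCE = 11001110 → 2-byte char (#6). Advance 2.
Byte at offset 16: 0xE0 = 11100000 → 3-byte char (#7). Advance 3.
Byte at offset 19: 0xE2 = 11100010 → 3-byte char (#8). Advance 3.
Byte at offset 22: 0xEF = 11101111 → 3-byte char (#9). Advance 3.
Byte at offset 25: 0xDD = 11011101 → 2-byte char (#10). Advance 2.
Reached end at offset 27 after 10 code points.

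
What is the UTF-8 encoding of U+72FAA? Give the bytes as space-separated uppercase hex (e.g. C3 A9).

U+72FAA = 0x72FAA = 470954 decimal. In range U+10000–U+10FFFF → 4-byte form: 11110xxx 10xxxxxx 10xxxxxx 10xxxxxx.
Binary (21 bits): 001110010111110101010.
Split 3+6+6+6: 001 | 110010 | 111110 | 101010.
Byte 1: 11110001 = 0xF1.
Byte 2: 10110010 = 0xB2.
Byte 3: 10111110 = 0xBE.
Byte 4: 10101010 = 0xAA.

F1 B2 BE AA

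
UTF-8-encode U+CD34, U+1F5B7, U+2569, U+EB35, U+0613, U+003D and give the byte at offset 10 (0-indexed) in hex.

0xEE

U+CD34 → 3-byte form EC B4 B4 at offsets 0–2.
U+1F5B7 → 4-byte form F0 9F 96 B7 at offsets 3–6.
U+2569 → 3-byte form E2 95 A9 at offsets 7–9.
U+EB35 → 3-byte form EE AC B5 at offsets 10–12.
Offset 10 falls in char 4's range; it's byte 1 of EE AC B5 = 0xEE.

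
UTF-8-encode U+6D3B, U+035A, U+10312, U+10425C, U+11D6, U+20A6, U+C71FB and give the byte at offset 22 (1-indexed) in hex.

1-indexed offset 22 is 0-indexed offset 21.
U+6D3B → 3-byte form E6 B4 BB at offsets 0–2.
U+035A → 2-byte form CD 9A at offsets 3–4.
U+10312 → 4-byte form F0 90 8C 92 at offsets 5–8.
U+10425C → 4-byte form F4 84 89 9C at offsets 9–12.
U+11D6 → 3-byte form E1 87 96 at offsets 13–15.
U+20A6 → 3-byte form E2 82 A6 at offsets 16–18.
U+C71FB → 4-byte form F3 87 87 BB at offsets 19–22.
Offset 21 falls in char 7's range; it's byte 3 of F3 87 87 BB = 0x87.

0x87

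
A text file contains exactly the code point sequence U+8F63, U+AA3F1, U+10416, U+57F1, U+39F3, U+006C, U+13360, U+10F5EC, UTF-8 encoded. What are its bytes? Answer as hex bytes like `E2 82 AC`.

E8 BD A3 F2 AA 8F B1 F0 90 90 96 E5 9F B1 E3 A7 B3 6C F0 93 8D A0 F4 8F 97 AC

U+8F63: 3-byte form → E8 BD A3.
U+AA3F1: 4-byte form → F2 AA 8F B1.
U+10416: 4-byte form → F0 90 90 96.
U+57F1: 3-byte form → E5 9F B1.
U+39F3: 3-byte form → E3 A7 B3.
U+006C: 1-byte form → 6C.
U+13360: 4-byte form → F0 93 8D A0.
U+10F5EC: 4-byte form → F4 8F 97 AC.
Concatenated (26 bytes): E8 BD A3 F2 AA 8F B1 F0 90 90 96 E5 9F B1 E3 A7 B3 6C F0 93 8D A0 F4 8F 97 AC.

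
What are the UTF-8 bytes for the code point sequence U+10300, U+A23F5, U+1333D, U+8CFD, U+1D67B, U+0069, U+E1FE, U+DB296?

U+10300: 4-byte form → F0 90 8C 80.
U+A23F5: 4-byte form → F2 A2 8F B5.
U+1333D: 4-byte form → F0 93 8C BD.
U+8CFD: 3-byte form → E8 B3 BD.
U+1D67B: 4-byte form → F0 9D 99 BB.
U+0069: 1-byte form → 69.
U+E1FE: 3-byte form → EE 87 BE.
U+DB296: 4-byte form → F3 9B 8A 96.
Concatenated (27 bytes): F0 90 8C 80 F2 A2 8F B5 F0 93 8C BD E8 B3 BD F0 9D 99 BB 69 EE 87 BE F3 9B 8A 96.

F0 90 8C 80 F2 A2 8F B5 F0 93 8C BD E8 B3 BD F0 9D 99 BB 69 EE 87 BE F3 9B 8A 96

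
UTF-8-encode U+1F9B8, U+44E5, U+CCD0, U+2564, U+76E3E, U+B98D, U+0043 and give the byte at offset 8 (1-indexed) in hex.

0xEC

1-indexed offset 8 is 0-indexed offset 7.
U+1F9B8 → 4-byte form F0 9F A6 B8 at offsets 0–3.
U+44E5 → 3-byte form E4 93 A5 at offsets 4–6.
U+CCD0 → 3-byte form EC B3 90 at offsets 7–9.
Offset 7 falls in char 3's range; it's byte 1 of EC B3 90 = 0xEC.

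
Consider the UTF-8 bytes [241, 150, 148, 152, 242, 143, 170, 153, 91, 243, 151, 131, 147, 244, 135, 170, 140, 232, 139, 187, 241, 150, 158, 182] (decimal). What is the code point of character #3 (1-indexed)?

U+005B

Offset 0: leading byte 0xF1 = 11110001 → 4-byte char #1 = F1 96 94 98.
Offset 4: leading byte 0xF2 = 11110010 → 4-byte char #2 = F2 8F AA 99.
Offset 8: leading byte 0x5B = 01011011 → 1-byte char #3 = 5B.
Leading byte 0x5B = 01011011 matches 0xxxxxxx → 1-byte sequence.
Byte 1: 0x5B = 01011011, payload 1011011 (7 bits).
Concatenate: 1011011 = 0x5B (7 bits → U+005B).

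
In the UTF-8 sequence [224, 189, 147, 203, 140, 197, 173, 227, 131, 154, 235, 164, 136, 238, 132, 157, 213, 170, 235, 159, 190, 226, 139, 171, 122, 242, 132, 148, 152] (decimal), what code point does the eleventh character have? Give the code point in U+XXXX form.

U+84518

Offset 0: leading byte 0xE0 = 11100000 → 3-byte char #1 = E0 BD 93.
Offset 3: leading byte 0xCB = 11001011 → 2-byte char #2 = CB 8C.
Offset 5: leading byte 0xC5 = 11000101 → 2-byte char #3 = C5 AD.
Offset 7: leading byte 0xE3 = 11100011 → 3-byte char #4 = E3 83 9A.
Offset 10: leading byte 0xEB = 11101011 → 3-byte char #5 = EB A4 88.
Offset 13: leading byte 0xEE = 11101110 → 3-byte char #6 = EE 84 9D.
Offset 16: leading byte 0xD5 = 11010101 → 2-byte char #7 = D5 AA.
Offset 18: leading byte 0xEB = 11101011 → 3-byte char #8 = EB 9F BE.
Offset 21: leading byte 0xE2 = 11100010 → 3-byte char #9 = E2 8B AB.
Offset 24: leading byte 0x7A = 01111010 → 1-byte char #10 = 7A.
Offset 25: leading byte 0xF2 = 11110010 → 4-byte char #11 = F2 84 94 98.
Leading byte 0xF2 = 11110010 matches 11110xxx → 4-byte sequence.
Byte 1: 0xF2 = 11110010, payload 010 (3 bits).
Byte 2: 0x84 = 10000100 (10xxxxxx ✓), payload 000100.
Byte 3: 0x94 = 10010100 (10xxxxxx ✓), payload 010100.
Byte 4: 0x98 = 10011000 (10xxxxxx ✓), payload 011000.
Concatenate: 010000100010100011000 = 0x84518 (21 bits → U+84518).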